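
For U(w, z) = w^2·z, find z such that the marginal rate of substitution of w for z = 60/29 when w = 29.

MU_w = 2·w·z and MU_z = w^2.
MRS = MU_w/MU_z = (2/1)·z/w.
Substitute w = 29: MRS = z/14.5. Setting z/14.5 = 60/29 gives z = (60/29)·14.5 = 30.

z = 30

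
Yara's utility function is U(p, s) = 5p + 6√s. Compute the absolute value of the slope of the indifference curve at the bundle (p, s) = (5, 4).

MU_p = 5, MU_s = 6/(2√s).
MRS = 5 ÷ (6/(2√s)).
At (5, 4): MRS = 10/3.
So at (5, 4) the consumer would give up 10/3 units of s for one more unit of p.

MRS = 10/3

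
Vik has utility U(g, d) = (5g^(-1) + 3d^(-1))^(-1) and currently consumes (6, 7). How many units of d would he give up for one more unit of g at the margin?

MRS = 245/108

For CES with ρ = -1, MRS = (5/3)·(d/g)^2.
At (6, 7): MRS = 245/108.
The indifference curve has slope −245/108 at this bundle.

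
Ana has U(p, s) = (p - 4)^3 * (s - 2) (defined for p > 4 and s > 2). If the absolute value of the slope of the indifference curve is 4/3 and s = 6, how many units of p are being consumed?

MU_p = 3·(p−4)^2·(s−2), MU_s = (p−4)^3.
MRS = (3/1)·(s−2)/(p−4).
Substitute s = 6: MRS = 12/(p − 4). Setting this equal to 4/3 gives p − 4 = 12/(4/3) = 9, so p = 13.

p = 13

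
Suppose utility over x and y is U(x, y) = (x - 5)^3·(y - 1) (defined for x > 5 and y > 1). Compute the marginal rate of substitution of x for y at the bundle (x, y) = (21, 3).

MRS = 0.375

MU_x = 3·(x−5)^2·(y−1), MU_y = (x−5)^3.
MRS = (3/1)·(y−1)/(x−5).
At (21, 3): MRS = 0.375.
So at (21, 3) the consumer would give up 0.375 units of y for one more unit of x.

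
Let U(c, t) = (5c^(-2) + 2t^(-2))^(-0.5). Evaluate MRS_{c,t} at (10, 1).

For CES with ρ = -2, MRS = (5/2)·(t/c)^3.
At (10, 1): MRS = 1/400.
So at (10, 1) the consumer would give up 1/400 units of t for one more unit of c.

MRS = 1/400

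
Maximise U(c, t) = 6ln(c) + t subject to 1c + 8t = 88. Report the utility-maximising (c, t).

MU_c = 6/c, MU_t = 1.
MRS = 6/c ÷ 1.
Tangency: set MRS = p_c/p_t = 1/8 = 0.125.
MRS depends only on c: 6/c = 0.125 ⇒ c* = 6/0.125 = 48.
From the budget, 8·t = 88 − 1·48 = 40, so t* = 5.

c* = 48, t* = 5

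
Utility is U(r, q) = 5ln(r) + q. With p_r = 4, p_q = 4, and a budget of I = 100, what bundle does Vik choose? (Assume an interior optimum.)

r* = 5, q* = 20

MU_r = 5/r, MU_q = 1.
MRS = 5/r ÷ 1.
Tangency: set MRS = p_r/p_q = 4/4 = 1.
MRS depends only on r: 5/r = 1 ⇒ r* = 5/1 = 5.
From the budget, 4·q = 100 − 4·5 = 80, so q* = 20.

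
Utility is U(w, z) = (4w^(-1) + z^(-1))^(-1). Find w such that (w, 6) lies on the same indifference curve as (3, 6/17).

U depends on (w, z) only through S = 4w^(-1) + z^(-1), so equal utility means equal S. At (3, 6/17): S = 25/6.
With z = 6: 6^(-1) = 1/6, so 4w^(-1) = 25/6 − 1/6 = 4, i.e. w^(-1) = 1.
Hence w = 1/1 = 1.
Check: U(1, 6) = 0.24.

w = 1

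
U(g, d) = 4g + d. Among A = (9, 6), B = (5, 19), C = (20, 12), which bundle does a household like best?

Evaluate utility at each bundle:
U(A) = 42.
U(B) = 39.
U(C) = 92.
Highest utility is C, so C ≻ A ≻ B.

Bundle C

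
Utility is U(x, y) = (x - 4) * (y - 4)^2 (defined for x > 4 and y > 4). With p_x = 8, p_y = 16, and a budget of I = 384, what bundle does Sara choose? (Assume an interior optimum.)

x* = 16, y* = 16

MU_x = (y−4)^2, MU_y = 2·(x−4)·(y−4).
MRS = (1/2)·(y−4)/(x−4).
Tangency: set MRS = p_x/p_y = 8/16 = 0.5.
So (1/2)·(y − 4)/(x − 4) = 0.5, i.e. (y − 4) = (x − 4).
Rewrite the budget in excess-of-subsistence terms: 8·(x − 4) + 16·(y − 4) = 384 − 8·4 − 16·4 = 288.
Substituting, 24·(x − 4) = 288, so x − 4 = 12 and x* = 16.
Then y − 4 = 12, so y* = 16.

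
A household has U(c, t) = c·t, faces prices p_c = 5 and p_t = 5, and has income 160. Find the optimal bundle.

MU_c = t and MU_t = c.
MRS = MU_c/MU_t = t/c.
Tangency: set MRS = p_c/p_t = 5/5 = 1.
So t/c = 1, i.e. t = c.
Substitute into the budget 5·c + 5·t = 160: 10·c = 160, so c* = 16.
Then t* = 16.

c* = 16, t* = 16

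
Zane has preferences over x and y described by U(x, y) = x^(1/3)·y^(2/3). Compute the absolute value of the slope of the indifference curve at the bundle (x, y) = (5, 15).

MRS = 1.5

MU_x = 1/3·x^(-2/3)·y^(2/3) and MU_y = 2/3·x^(1/3)·y^(-1/3).
MRS = MU_x/MU_y = (0.5)·y/x.
At (5, 15): MRS = 1.5.
The indifference curve has slope −1.5 at this bundle.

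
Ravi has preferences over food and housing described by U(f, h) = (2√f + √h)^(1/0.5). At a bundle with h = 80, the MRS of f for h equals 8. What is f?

f = 5

For CES with ρ = 0.5, MRS = (2/1)·√(h/f).
Setting (2/1)·√(80/f) = 8 gives √(80/f) = 4, so 80/f = 16 and f = 5.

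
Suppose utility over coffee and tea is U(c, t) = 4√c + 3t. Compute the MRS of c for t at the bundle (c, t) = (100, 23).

MU_c = 4/(2√c), MU_t = 3.
MRS = 4/(2√c) ÷ 3.
At (100, 23): MRS = 1/15.
The indifference curve has slope −1/15 at this bundle.

MRS = 1/15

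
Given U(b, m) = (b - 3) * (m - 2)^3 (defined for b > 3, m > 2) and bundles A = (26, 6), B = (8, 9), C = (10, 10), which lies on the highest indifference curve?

Evaluate utility at each bundle:
U(A) = 1472.
U(B) = 1715.
U(C) = 3584.
Highest utility is C, so C ≻ B ≻ A.

Bundle C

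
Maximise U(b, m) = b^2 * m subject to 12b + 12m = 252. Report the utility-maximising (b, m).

MU_b = 2·b·m and MU_m = b^2.
MRS = MU_b/MU_m = (2/1)·m/b.
Tangency: set MRS = p_b/p_m = 12/12 = 1.
So (2/1)·m/b = 1, i.e. m = 0.5·b.
Substitute into the budget 12·b + 12·m = 252: 18·b = 252, so b* = 14.
Then m* = 0.5·14 = 7.

b* = 14, m* = 7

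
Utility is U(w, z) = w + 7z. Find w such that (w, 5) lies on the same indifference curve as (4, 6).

U(4, 6) = 46.
Set U(w, 5) = 46 and solve.
w + 7·5 = 46 ⇒ w = 11 ⇒ w = 11.
Check: U(11, 5) = 46.

w = 11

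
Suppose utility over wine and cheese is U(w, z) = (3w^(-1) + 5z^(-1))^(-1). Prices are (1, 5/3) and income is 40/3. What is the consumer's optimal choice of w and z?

For CES with ρ = -1, MRS = (3/5)·(z/w)^2.
Tangency: set MRS = p_w/p_z = 1/(5/3) = 0.6.
So (z/w)^2 = 1; taking the square root, z/w = 1, i.e. z = w.
Substitute into the budget 1·w + (5/3)·z = 40/3: (8/3)·w = 40/3, so w* = 5 and z* = 5.

w* = 5, z* = 5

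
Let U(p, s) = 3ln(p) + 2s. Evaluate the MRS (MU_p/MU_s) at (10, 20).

MRS = 0.15

MU_p = 3/p, MU_s = 2.
MRS = 3/p ÷ 2.
At (10, 20): MRS = 0.15.
That is, one extra unit of p is worth 0.15 units of s at the margin.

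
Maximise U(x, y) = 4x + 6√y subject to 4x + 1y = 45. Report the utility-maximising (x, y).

MU_x = 4, MU_y = 6/(2√y).
MRS = 4 ÷ (6/(2√y)).
Tangency: set MRS = p_x/p_y = 4/1 = 4.
MRS depends only on y: (4/3)·√y = 4 ⇒ √y = 4/(4/3) = 3 ⇒ y* = 9.
From the budget, 4·x = 45 − 1·9 = 36, so x* = 9.

x* = 9, y* = 9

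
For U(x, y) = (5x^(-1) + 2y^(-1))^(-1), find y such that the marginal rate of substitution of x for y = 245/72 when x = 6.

For CES with ρ = -1, MRS = (5/2)·(y/x)^2.
Setting (5/2)·(y/6)^2 = 245/72 gives (y/6)^2 = 49/36, so y/6 = 7/6 and y = 7.

y = 7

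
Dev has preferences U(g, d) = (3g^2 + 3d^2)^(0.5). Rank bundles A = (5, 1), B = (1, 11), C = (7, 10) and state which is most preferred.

Evaluate utility at each bundle:
U(A) = 8.832.
U(B) = 19.131.
U(C) = 21.142.
Highest utility is C, so C ≻ B ≻ A.

Bundle C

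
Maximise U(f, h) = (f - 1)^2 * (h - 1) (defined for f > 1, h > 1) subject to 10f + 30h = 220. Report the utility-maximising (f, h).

MU_f = 2·(f−1)·(h−1), MU_h = (f−1)^2.
MRS = (2/1)·(h−1)/(f−1).
Tangency: set MRS = p_f/p_h = 10/30 = 1/3.
So (2/1)·(h − 1)/(f − 1) = 1/3, i.e. (h − 1) = (1/6)·(f − 1).
Rewrite the budget in excess-of-subsistence terms: 10·(f − 1) + 30·(h − 1) = 220 − 10·1 − 30·1 = 180.
Substituting, 15·(f − 1) = 180, so f − 1 = 12 and f* = 13.
Then h − 1 = (1/6)·12 = 2, so h* = 3.

f* = 13, h* = 3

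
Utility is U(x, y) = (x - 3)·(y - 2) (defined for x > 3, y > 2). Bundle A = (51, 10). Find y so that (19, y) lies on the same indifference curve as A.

y = 26

U(51, 10) = 384.
Set U(19, y) = 384 and solve.
With x = 19: (19 − 3) = 16, so (y − 2) = 384/16 = 24.
So y = 2 + 24 = 26.
Check: U(19, 26) = 384.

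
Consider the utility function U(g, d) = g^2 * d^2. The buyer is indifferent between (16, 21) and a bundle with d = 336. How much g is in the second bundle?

U(16, 21) = 112896.
Set U(g, 336) = 112896 and solve.
With d = 336: 336^2 = 112896, so g^2 = 112896/112896 = 1; taking the square root, g = 1.
Check: U(1, 336) = 112896.

g = 1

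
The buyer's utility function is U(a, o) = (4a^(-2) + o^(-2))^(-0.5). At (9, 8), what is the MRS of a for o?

For CES with ρ = -2, MRS = (4/1)·(o/a)^3.
At (9, 8): MRS = 2048/729.
That is, one extra unit of a is worth 2048/729 units of o at the margin.

MRS = 2048/729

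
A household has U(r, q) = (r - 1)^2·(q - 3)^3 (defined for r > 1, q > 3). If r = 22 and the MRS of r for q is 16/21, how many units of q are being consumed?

MU_r = 2·(r−1)·(q−3)^3, MU_q = 3·(r−1)^2·(q−3)^2.
MRS = (2/3)·(q−3)/(r−1).
Substitute r = 22: MRS = (q − 3)/31.5. Setting this equal to 16/21 gives q − 3 = (16/21)·31.5 = 24, so q = 27.

q = 27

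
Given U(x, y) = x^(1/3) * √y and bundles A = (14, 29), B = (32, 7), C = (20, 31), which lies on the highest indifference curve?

Evaluate utility at each bundle:
U(A) = 12.979.
U(B) = 8.400.
U(C) = 15.113.
Highest utility is C, so C ≻ A ≻ B.

Bundle C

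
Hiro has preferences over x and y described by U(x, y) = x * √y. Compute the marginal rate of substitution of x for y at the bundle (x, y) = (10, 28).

MU_x = √y and MU_y = 0.5·x·y^(-0.5).
MRS = MU_x/MU_y = (2)·y/x.
At (10, 28): MRS = 5.6.
That is, one extra unit of x is worth 5.6 units of y at the margin.

MRS = 5.6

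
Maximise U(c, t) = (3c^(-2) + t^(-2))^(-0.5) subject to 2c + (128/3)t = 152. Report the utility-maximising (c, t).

c* = 12, t* = 3

For CES with ρ = -2, MRS = (3/1)·(t/c)^3.
Tangency: set MRS = p_c/p_t = 2/(128/3) = 3/64.
So (t/c)^3 = 1/64; taking the cube root, t/c = 0.25, i.e. t = 0.25·c.
Substitute into the budget 2·c + (128/3)·t = 152: (38/3)·c = 152, so c* = 12 and t* = 0.25·12 = 3.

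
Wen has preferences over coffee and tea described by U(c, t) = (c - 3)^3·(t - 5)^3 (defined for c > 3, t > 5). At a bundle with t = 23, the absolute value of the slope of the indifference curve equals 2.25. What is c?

MU_c = 3·(c−3)^2·(t−5)^3, MU_t = 3·(c−3)^3·(t−5)^2.
MRS = (t−5)/(c−3).
Substitute t = 23: MRS = 18/(c − 3). Setting this equal to 2.25 gives c − 3 = 18/2.25 = 8, so c = 11.

c = 11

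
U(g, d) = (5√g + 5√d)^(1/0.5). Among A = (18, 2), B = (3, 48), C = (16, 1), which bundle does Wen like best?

Evaluate utility at each bundle:
U(A) = 800.000.
U(B) = 1875.000.
U(C) = 625.000.
Highest utility is B, so B ≻ A ≻ C.

Bundle B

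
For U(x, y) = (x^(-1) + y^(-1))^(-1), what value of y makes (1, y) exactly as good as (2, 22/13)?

U depends on (x, y) only through S = x^(-1) + y^(-1), so equal utility means equal S. At (2, 22/13): S = 12/11.
With x = 1: 1^(-1) = 1, so y^(-1) = 12/11 − 1 = 1/11.
Hence y = 1/(1/11) = 11.
Check: U(1, 11) = 0.9167.

y = 11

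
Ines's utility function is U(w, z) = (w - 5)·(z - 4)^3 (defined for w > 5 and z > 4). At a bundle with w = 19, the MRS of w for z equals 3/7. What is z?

MU_w = (z−4)^3, MU_z = 3·(w−5)·(z−4)^2.
MRS = (1/3)·(z−4)/(w−5).
Substitute w = 19: MRS = (z − 4)/42. Setting this equal to 3/7 gives z − 4 = (3/7)·42 = 18, so z = 22.

z = 22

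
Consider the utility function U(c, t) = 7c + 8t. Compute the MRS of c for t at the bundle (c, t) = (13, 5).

MRS = 0.875

MU_c = 7, MU_t = 8, so MRS = 7/8 = 0.875 at every bundle.
At (13, 5): MRS = 0.875.
That is, one extra unit of c is worth 0.875 units of t at the margin.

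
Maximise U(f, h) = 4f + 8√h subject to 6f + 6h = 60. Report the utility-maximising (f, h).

MU_f = 4, MU_h = 8/(2√h).
MRS = 4 ÷ (8/(2√h)).
Tangency: set MRS = p_f/p_h = 6/6 = 1.
MRS depends only on h: √h = 1 ⇒ √h = 1 ⇒ h* = 1.
From the budget, 6·f = 60 − 6·1 = 54, so f* = 9.

f* = 9, h* = 1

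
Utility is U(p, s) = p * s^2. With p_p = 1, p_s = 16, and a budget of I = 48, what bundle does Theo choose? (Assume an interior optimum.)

MU_p = s^2 and MU_s = 2·p·s.
MRS = MU_p/MU_s = (1/2)·s/p.
Tangency: set MRS = p_p/p_s = 1/16.
So (1/2)·s/p = 1/16, i.e. s = 0.125·p.
Substitute into the budget 1·p + 16·s = 48: 3·p = 48, so p* = 16.
Then s* = 0.125·16 = 2.

p* = 16, s* = 2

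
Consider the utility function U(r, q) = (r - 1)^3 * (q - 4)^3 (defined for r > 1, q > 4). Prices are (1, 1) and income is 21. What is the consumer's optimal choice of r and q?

MU_r = 3·(r−1)^2·(q−4)^3, MU_q = 3·(r−1)^3·(q−4)^2.
MRS = (q−4)/(r−1).
Tangency: set MRS = p_r/p_q = 1/1 = 1.
So (q − 4)/(r − 1) = 1, i.e. (q − 4) = (r − 1).
Rewrite the budget in excess-of-subsistence terms: 1·(r − 1) + 1·(q − 4) = 21 − 1·1 − 1·4 = 16.
Substituting, 2·(r − 1) = 16, so r − 1 = 8 and r* = 9.
Then q − 4 = 8, so q* = 12.

r* = 9, q* = 12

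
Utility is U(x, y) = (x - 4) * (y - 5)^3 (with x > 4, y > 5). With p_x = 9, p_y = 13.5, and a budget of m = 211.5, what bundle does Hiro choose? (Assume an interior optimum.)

MU_x = (y−5)^3, MU_y = 3·(x−4)·(y−5)^2.
MRS = (1/3)·(y−5)/(x−4).
Tangency: set MRS = p_x/p_y = 9/13.5 = 2/3.
So (1/3)·(y − 5)/(x − 4) = 2/3, i.e. (y − 5) = 2·(x − 4).
Rewrite the budget in excess-of-subsistence terms: 9·(x − 4) + 13.5·(y − 5) = 211.5 − 9·4 − 13.5·5 = 108.
Substituting, 36·(x − 4) = 108, so x − 4 = 3 and x* = 7.
Then y − 5 = 2·3 = 6, so y* = 11.

x* = 7, y* = 11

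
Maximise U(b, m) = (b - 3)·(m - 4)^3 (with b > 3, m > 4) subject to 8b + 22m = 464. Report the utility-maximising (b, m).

MU_b = (m−4)^3, MU_m = 3·(b−3)·(m−4)^2.
MRS = (1/3)·(m−4)/(b−3).
Tangency: set MRS = p_b/p_m = 8/22 = 4/11.
So (1/3)·(m − 4)/(b − 3) = 4/11, i.e. (m − 4) = (12/11)·(b − 3).
Rewrite the budget in excess-of-subsistence terms: 8·(b − 3) + 22·(m − 4) = 464 − 8·3 − 22·4 = 352.
Substituting, 32·(b − 3) = 352, so b − 3 = 11 and b* = 14.
Then m − 4 = (12/11)·11 = 12, so m* = 16.

b* = 14, m* = 16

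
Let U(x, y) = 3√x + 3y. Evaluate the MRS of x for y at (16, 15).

MRS = 0.125

MU_x = 3/(2√x), MU_y = 3.
MRS = 3/(2√x) ÷ 3.
At (16, 15): MRS = 0.125.
That is, one extra unit of x is worth 0.125 units of y at the margin.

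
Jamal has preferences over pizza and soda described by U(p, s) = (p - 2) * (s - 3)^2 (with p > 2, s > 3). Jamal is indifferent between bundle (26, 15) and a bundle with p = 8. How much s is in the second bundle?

s = 27

U(26, 15) = 3456.
Set U(8, s) = 3456 and solve.
With p = 8: (8 − 2) = 6, so (s − 3)^2 = 3456/6 = 576.
Taking the square root (with s > 3): s − 3 = 24, so s = 27.
Check: U(8, 27) = 3456.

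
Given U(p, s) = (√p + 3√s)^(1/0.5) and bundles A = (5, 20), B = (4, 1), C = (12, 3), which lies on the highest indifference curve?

Evaluate utility at each bundle:
U(A) = 245.000.
U(B) = 25.000.
U(C) = 75.000.
Highest utility is A, so A ≻ C ≻ B.

Bundle A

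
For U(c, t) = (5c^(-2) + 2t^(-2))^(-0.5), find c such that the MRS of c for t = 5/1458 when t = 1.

c = 9

For CES with ρ = -2, MRS = (5/2)·(t/c)^3.
Setting (5/2)·(1/c)^3 = 5/1458 gives (1/c)^3 = 1/729, so 1/c = 1/9 and c = 9.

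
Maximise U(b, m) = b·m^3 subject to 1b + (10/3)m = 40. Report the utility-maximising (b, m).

MU_b = m^3 and MU_m = 3·b·m^2.
MRS = MU_b/MU_m = (1/3)·m/b.
Tangency: set MRS = p_b/p_m = 1/(10/3) = 0.3.
So (1/3)·m/b = 0.3, i.e. m = 0.9·b.
Substitute into the budget 1·b + (10/3)·m = 40: 4·b = 40, so b* = 10.
Then m* = 0.9·10 = 9.

b* = 10, m* = 9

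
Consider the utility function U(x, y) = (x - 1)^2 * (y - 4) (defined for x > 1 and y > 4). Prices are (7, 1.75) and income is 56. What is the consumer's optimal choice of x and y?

MU_x = 2·(x−1)·(y−4), MU_y = (x−1)^2.
MRS = (2/1)·(y−4)/(x−1).
Tangency: set MRS = p_x/p_y = 7/1.75 = 4.
So (2/1)·(y − 4)/(x − 1) = 4, i.e. (y − 4) = 2·(x − 1).
Rewrite the budget in excess-of-subsistence terms: 7·(x − 1) + 1.75·(y − 4) = 56 − 7·1 − 1.75·4 = 42.
Substituting, 10.5·(x − 1) = 42, so x − 1 = 4 and x* = 5.
Then y − 4 = 2·4 = 8, so y* = 12.

x* = 5, y* = 12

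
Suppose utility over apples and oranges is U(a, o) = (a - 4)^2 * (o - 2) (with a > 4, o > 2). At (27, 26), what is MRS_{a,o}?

MRS = 48/23

MU_a = 2·(a−4)·(o−2), MU_o = (a−4)^2.
MRS = (2/1)·(o−2)/(a−4).
At (27, 26): MRS = 48/23.
The indifference curve has slope −48/23 at this bundle.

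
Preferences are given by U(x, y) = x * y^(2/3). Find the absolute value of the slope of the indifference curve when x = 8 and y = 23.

MU_x = y^(2/3) and MU_y = 2/3·x·y^(-1/3).
MRS = MU_x/MU_y = (1.5)·y/x.
At (8, 23): MRS = 69/16.
So at (8, 23) the consumer would give up 69/16 units of y for one more unit of x.

MRS = 69/16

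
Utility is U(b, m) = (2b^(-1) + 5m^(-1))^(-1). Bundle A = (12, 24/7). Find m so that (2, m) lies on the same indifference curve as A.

m = 8

U depends on (b, m) only through S = 2b^(-1) + 5m^(-1), so equal utility means equal S. At (12, 24/7): S = 1.625.
With b = 2: 2·2^(-1) = 1, so 5m^(-1) = 1.625 − 1 = 0.625, i.e. m^(-1) = 0.125.
Hence m = 1/0.125 = 8.
Check: U(2, 8) = 0.6154.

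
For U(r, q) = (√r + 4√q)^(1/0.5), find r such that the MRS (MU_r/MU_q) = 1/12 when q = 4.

For CES with ρ = 0.5, MRS = (1/4)·√(q/r).
Setting (1/4)·√(4/r) = 1/12 gives √(4/r) = 1/3, so 4/r = 1/9 and r = 36.

r = 36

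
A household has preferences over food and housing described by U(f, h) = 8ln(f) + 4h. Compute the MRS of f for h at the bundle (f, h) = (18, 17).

MRS = 1/9

MU_f = 8/f, MU_h = 4.
MRS = 8/f ÷ 4.
At (18, 17): MRS = 1/9.
The indifference curve has slope −1/9 at this bundle.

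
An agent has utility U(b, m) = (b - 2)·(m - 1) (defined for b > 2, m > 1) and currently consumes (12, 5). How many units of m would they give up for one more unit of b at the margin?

MU_b = (m−1), MU_m = (b−2).
MRS = (m−1)/(b−2).
At (12, 5): MRS = 0.4.
The indifference curve has slope −0.4 at this bundle.

MRS = 0.4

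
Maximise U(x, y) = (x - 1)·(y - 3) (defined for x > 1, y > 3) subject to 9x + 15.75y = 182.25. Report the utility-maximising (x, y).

MU_x = (y−3), MU_y = (x−1).
MRS = (y−3)/(x−1).
Tangency: set MRS = p_x/p_y = 9/15.75 = 4/7.
So (y − 3)/(x − 1) = 4/7, i.e. (y − 3) = (4/7)·(x − 1).
Rewrite the budget in excess-of-subsistence terms: 9·(x − 1) + 15.75·(y − 3) = 182.25 − 9·1 − 15.75·3 = 126.
Substituting, 18·(x − 1) = 126, so x − 1 = 7 and x* = 8.
Then y − 3 = (4/7)·7 = 4, so y* = 7.

x* = 8, y* = 7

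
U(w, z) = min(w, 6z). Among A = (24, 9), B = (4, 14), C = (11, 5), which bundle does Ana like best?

Bundle A

Evaluate utility at each bundle:
U(A) = 24.
U(B) = 4.
U(C) = 11.
Highest utility is A, so A ≻ C ≻ B.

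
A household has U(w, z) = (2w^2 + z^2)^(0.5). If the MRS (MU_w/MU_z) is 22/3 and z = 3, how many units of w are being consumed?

w = 11

For CES with ρ = 2, MRS = (2/1)·(z/w)^(-1).
Setting (2/1)·(3/w)^(-1) = 22/3 gives (3/w)^(-1) = 11/3, so 3/w = 3/11 and w = 11.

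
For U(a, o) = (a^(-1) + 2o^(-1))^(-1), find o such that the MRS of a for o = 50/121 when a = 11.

o = 10

For CES with ρ = -1, MRS = (1/2)·(o/a)^2.
Setting (1/2)·(o/11)^2 = 50/121 gives (o/11)^2 = 100/121, so o/11 = 10/11 and o = 10.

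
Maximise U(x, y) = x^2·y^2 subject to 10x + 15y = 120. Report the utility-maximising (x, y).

MU_x = 2·x·y^2 and MU_y = 2·x^2·y.
MRS = MU_x/MU_y = y/x.
Tangency: set MRS = p_x/p_y = 10/15 = 2/3.
So y/x = 2/3, i.e. y = (2/3)·x.
Substitute into the budget 10·x + 15·y = 120: 20·x = 120, so x* = 6.
Then y* = (2/3)·6 = 4.

x* = 6, y* = 4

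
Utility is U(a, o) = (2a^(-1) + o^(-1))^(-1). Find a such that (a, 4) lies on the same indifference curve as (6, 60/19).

U depends on (a, o) only through S = 2a^(-1) + o^(-1), so equal utility means equal S. At (6, 60/19): S = 0.65.
With o = 4: 4^(-1) = 0.25, so 2a^(-1) = 0.65 − 0.25 = 0.4, i.e. a^(-1) = 0.2.
Hence a = 1/0.2 = 5.
Check: U(5, 4) = 1.5385.

a = 5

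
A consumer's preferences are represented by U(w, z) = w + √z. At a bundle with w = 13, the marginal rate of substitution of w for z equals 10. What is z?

MU_w = 1, MU_z = 1/(2√z).
MRS = 1 ÷ (1/(2√z)).
MRS depends only on z: 2·√z = 10 ⇒ √z = 10/2 = 5 ⇒ z = 25.

z = 25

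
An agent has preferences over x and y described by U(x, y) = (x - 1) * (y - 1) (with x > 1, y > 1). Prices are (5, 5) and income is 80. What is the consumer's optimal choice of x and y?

x* = 8, y* = 8

MU_x = (y−1), MU_y = (x−1).
MRS = (y−1)/(x−1).
Tangency: set MRS = p_x/p_y = 5/5 = 1.
So (y − 1)/(x − 1) = 1, i.e. (y − 1) = (x − 1).
Rewrite the budget in excess-of-subsistence terms: 5·(x − 1) + 5·(y − 1) = 80 − 5·1 − 5·1 = 70.
Substituting, 10·(x − 1) = 70, so x − 1 = 7 and x* = 8.
Then y − 1 = 7, so y* = 8.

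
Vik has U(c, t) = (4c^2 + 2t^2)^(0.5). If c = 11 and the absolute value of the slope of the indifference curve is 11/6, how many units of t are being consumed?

For CES with ρ = 2, MRS = (4/2)·(t/c)^(-1).
Setting (4/2)·(t/11)^(-1) = 11/6 gives (t/11)^(-1) = 11/12, so t/11 = 12/11 and t = 12.

t = 12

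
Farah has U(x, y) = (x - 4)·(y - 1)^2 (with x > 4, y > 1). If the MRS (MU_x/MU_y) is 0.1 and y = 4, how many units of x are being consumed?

x = 19

MU_x = (y−1)^2, MU_y = 2·(x−4)·(y−1).
MRS = (1/2)·(y−1)/(x−4).
Substitute y = 4: MRS = 1.5/(x − 4). Setting this equal to 0.1 gives x − 4 = 1.5/0.1 = 15, so x = 19.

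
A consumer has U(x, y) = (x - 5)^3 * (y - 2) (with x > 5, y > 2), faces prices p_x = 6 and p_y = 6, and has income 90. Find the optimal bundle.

MU_x = 3·(x−5)^2·(y−2), MU_y = (x−5)^3.
MRS = (3/1)·(y−2)/(x−5).
Tangency: set MRS = p_x/p_y = 6/6 = 1.
So (3/1)·(y − 2)/(x − 5) = 1, i.e. (y − 2) = (1/3)·(x − 5).
Rewrite the budget in excess-of-subsistence terms: 6·(x − 5) + 6·(y − 2) = 90 − 6·5 − 6·2 = 48.
Substituting, 8·(x − 5) = 48, so x − 5 = 6 and x* = 11.
Then y − 2 = (1/3)·6 = 2, so y* = 4.

x* = 11, y* = 4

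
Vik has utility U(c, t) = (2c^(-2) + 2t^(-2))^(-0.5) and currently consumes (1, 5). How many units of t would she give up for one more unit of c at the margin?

For CES with ρ = -2, MRS = (t/c)^3.
At (1, 5): MRS = 125.
That is, one extra unit of c is worth 125 units of t at the margin.

MRS = 125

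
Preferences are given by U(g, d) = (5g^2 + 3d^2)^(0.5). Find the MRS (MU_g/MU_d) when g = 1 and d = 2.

For CES with ρ = 2, MRS = (5/3)·(d/g)^(-1).
At (1, 2): MRS = 5/6.
So at (1, 2) the consumer would give up 5/6 units of d for one more unit of g.

MRS = 5/6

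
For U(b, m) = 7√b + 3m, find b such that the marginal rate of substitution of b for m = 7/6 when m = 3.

MU_b = 7/(2√b), MU_m = 3.
MRS = 7/(2√b) ÷ 3.
MRS depends only on b: (7/6)/√b = 7/6 ⇒ √b = (7/6)/(7/6) = 1 ⇒ b = 1.

b = 1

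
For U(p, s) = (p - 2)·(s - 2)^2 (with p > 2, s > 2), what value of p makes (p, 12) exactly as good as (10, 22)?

U(10, 22) = 3200.
Set U(p, 12) = 3200 and solve.
With s = 12: (12 − 2)^2 = 100, so (p − 2) = 3200/100 = 32.
So p = 2 + 32 = 34.
Check: U(34, 12) = 3200.

p = 34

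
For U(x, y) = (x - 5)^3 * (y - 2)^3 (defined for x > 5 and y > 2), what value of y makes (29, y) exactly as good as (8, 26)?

U(8, 26) = 373248.
Set U(29, y) = 373248 and solve.
With x = 29: (29 − 5)^3 = 13824, so (y − 2)^3 = 373248/13824 = 27.
Taking the cube root (with y > 2): y − 2 = 3, so y = 5.
Check: U(29, 5) = 373248.

y = 5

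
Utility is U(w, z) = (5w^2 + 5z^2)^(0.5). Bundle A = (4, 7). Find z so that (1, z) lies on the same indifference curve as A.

z = 8

U depends on (w, z) only through S = 5w^2 + 5z^2, so equal utility means equal S. At (4, 7): S = 325.
With w = 1: 5·1^2 = 5, so 5z^2 = 325 − 5 = 320, i.e. z^2 = 64.
Hence z = √64 = 8.
Check: U(1, 8) = 18.0278.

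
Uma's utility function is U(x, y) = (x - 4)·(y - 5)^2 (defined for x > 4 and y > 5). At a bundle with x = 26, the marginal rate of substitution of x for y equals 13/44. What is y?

y = 18

MU_x = (y−5)^2, MU_y = 2·(x−4)·(y−5).
MRS = (1/2)·(y−5)/(x−4).
Substitute x = 26: MRS = (y − 5)/44. Setting this equal to 13/44 gives y − 5 = (13/44)·44 = 13, so y = 18.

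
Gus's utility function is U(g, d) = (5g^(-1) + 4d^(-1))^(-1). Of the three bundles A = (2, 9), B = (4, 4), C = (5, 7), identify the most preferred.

Bundle C

Evaluate utility at each bundle:
U(A) = 0.340.
U(B) = 0.444.
U(C) = 0.636.
Highest utility is C, so C ≻ B ≻ A.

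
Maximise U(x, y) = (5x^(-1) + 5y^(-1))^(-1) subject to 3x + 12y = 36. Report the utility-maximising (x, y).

For CES with ρ = -1, MRS = (y/x)^2.
Tangency: set MRS = p_x/p_y = 3/12 = 0.25.
So (y/x)^2 = 0.25; taking the square root, y/x = 0.5, i.e. y = 0.5·x.
Substitute into the budget 3·x + 12·y = 36: 9·x = 36, so x* = 4 and y* = 0.5·4 = 2.

x* = 4, y* = 2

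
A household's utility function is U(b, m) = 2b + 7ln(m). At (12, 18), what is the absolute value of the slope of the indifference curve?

MU_b = 2, MU_m = 7/m.
MRS = 2 ÷ (7/m).
At (12, 18): MRS = 36/7.
The indifference curve has slope −36/7 at this bundle.

MRS = 36/7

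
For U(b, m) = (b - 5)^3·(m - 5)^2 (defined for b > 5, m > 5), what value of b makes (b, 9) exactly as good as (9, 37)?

U(9, 37) = 65536.
Set U(b, 9) = 65536 and solve.
With m = 9: (9 − 5)^2 = 16, so (b − 5)^3 = 65536/16 = 4096.
Taking the cube root (with b > 5): b − 5 = 16, so b = 21.
Check: U(21, 9) = 65536.

b = 21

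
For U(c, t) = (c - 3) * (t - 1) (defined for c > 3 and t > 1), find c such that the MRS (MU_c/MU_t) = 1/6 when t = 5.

c = 27

MU_c = (t−1), MU_t = (c−3).
MRS = (t−1)/(c−3).
Substitute t = 5: MRS = 4/(c − 3). Setting this equal to 1/6 gives c − 3 = 4/(1/6) = 24, so c = 27.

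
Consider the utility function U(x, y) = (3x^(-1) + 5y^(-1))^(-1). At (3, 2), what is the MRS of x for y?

For CES with ρ = -1, MRS = (3/5)·(y/x)^2.
At (3, 2): MRS = 4/15.
So at (3, 2) the consumer would give up 4/15 units of y for one more unit of x.

MRS = 4/15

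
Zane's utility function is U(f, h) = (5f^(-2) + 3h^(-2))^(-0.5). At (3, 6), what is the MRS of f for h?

MRS = 40/3

For CES with ρ = -2, MRS = (5/3)·(h/f)^3.
At (3, 6): MRS = 40/3.
So at (3, 6) the consumer would give up 40/3 units of h for one more unit of f.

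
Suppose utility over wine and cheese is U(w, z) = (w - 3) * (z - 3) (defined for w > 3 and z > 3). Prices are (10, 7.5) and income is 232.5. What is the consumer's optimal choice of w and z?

MU_w = (z−3), MU_z = (w−3).
MRS = (z−3)/(w−3).
Tangency: set MRS = p_w/p_z = 10/7.5 = 4/3.
So (z − 3)/(w − 3) = 4/3, i.e. (z − 3) = (4/3)·(w − 3).
Rewrite the budget in excess-of-subsistence terms: 10·(w − 3) + 7.5·(z − 3) = 232.5 − 10·3 − 7.5·3 = 180.
Substituting, 20·(w − 3) = 180, so w − 3 = 9 and w* = 12.
Then z − 3 = (4/3)·9 = 12, so z* = 15.

w* = 12, z* = 15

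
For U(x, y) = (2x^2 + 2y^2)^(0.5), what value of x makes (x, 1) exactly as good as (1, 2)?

U depends on (x, y) only through S = 2x^2 + 2y^2, so equal utility means equal S. At (1, 2): S = 10.
With y = 1: 2·1^2 = 2, so 2x^2 = 10 − 2 = 8, i.e. x^2 = 4.
Hence x = √4 = 2.
Check: U(2, 1) = 3.1623.

x = 2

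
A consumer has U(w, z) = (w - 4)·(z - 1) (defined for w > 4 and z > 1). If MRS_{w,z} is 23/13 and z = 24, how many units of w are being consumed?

w = 17

MU_w = (z−1), MU_z = (w−4).
MRS = (z−1)/(w−4).
Substitute z = 24: MRS = 23/(w − 4). Setting this equal to 23/13 gives w − 4 = 23/(23/13) = 13, so w = 17.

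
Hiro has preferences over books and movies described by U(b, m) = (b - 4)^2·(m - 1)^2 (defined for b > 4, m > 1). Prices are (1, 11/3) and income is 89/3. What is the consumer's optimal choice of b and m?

b* = 15, m* = 4

MU_b = 2·(b−4)·(m−1)^2, MU_m = 2·(b−4)^2·(m−1).
MRS = (m−1)/(b−4).
Tangency: set MRS = p_b/p_m = 1/(11/3) = 3/11.
So (m − 1)/(b − 4) = 3/11, i.e. (m − 1) = (3/11)·(b − 4).
Rewrite the budget in excess-of-subsistence terms: 1·(b − 4) + (11/3)·(m − 1) = 89/3 − 1·4 − (11/3)·1 = 22.
Substituting, 2·(b − 4) = 22, so b − 4 = 11 and b* = 15.
Then m − 1 = (3/11)·11 = 3, so m* = 4.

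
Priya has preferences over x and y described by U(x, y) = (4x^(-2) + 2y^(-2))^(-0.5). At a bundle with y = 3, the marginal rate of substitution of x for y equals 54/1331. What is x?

For CES with ρ = -2, MRS = (4/2)·(y/x)^3.
Setting (4/2)·(3/x)^3 = 54/1331 gives (3/x)^3 = 27/1331, so 3/x = 3/11 and x = 11.

x = 11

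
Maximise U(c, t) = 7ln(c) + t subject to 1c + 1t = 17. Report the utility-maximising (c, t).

MU_c = 7/c, MU_t = 1.
MRS = 7/c ÷ 1.
Tangency: set MRS = p_c/p_t = 1/1 = 1.
MRS depends only on c: 7/c = 1 ⇒ c* = 7/1 = 7.
From the budget, 1·t = 17 − 1·7 = 10, so t* = 10.

c* = 7, t* = 10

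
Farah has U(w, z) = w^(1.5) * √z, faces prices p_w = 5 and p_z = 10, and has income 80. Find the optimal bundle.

MU_w = 1.5·√w·√z and MU_z = 0.5·w^(1.5)·z^(-0.5).
MRS = MU_w/MU_z = (3)·z/w.
Tangency: set MRS = p_w/p_z = 5/10 = 0.5.
So (3)·z/w = 0.5, i.e. z = (1/6)·w.
Substitute into the budget 5·w + 10·z = 80: (20/3)·w = 80, so w* = 12.
Then z* = (1/6)·12 = 2.

w* = 12, z* = 2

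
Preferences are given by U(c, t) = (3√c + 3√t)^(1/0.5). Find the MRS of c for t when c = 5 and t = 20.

For CES with ρ = 0.5, MRS = √(t/c).
At (5, 20): MRS = 2.
The indifference curve has slope −2 at this bundle.

MRS = 2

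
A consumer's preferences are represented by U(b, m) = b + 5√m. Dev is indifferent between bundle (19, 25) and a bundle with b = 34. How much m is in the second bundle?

U(19, 25) = 44.
Set U(34, m) = 44 and solve.
With b = 34: 5√m = 44 − 34 = 10, so √m = 2 and m = 4.
Check: U(34, 4) = 44.

m = 4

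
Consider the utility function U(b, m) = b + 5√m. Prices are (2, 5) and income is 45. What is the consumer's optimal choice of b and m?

MU_b = 1, MU_m = 5/(2√m).
MRS = 1 ÷ (5/(2√m)).
Tangency: set MRS = p_b/p_m = 2/5 = 0.4.
MRS depends only on m: 0.4·√m = 0.4 ⇒ √m = 0.4/0.4 = 1 ⇒ m* = 1.
From the budget, 2·b = 45 − 5·1 = 40, so b* = 20.

b* = 20, m* = 1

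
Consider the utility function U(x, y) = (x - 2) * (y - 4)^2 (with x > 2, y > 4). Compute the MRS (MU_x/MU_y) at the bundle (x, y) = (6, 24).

MRS = 2.5

MU_x = (y−4)^2, MU_y = 2·(x−2)·(y−4).
MRS = (1/2)·(y−4)/(x−2).
At (6, 24): MRS = 2.5.
So at (6, 24) the consumer would give up 2.5 units of y for one more unit of x.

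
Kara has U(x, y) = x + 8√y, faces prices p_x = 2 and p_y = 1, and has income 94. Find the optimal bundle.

MU_x = 1, MU_y = 8/(2√y).
MRS = 1 ÷ (8/(2√y)).
Tangency: set MRS = p_x/p_y = 2/1 = 2.
MRS depends only on y: 0.25·√y = 2 ⇒ √y = 2/0.25 = 8 ⇒ y* = 64.
From the budget, 2·x = 94 − 1·64 = 30, so x* = 15.

x* = 15, y* = 64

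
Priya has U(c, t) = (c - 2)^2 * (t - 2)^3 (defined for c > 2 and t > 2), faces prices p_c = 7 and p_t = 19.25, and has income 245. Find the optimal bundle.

MU_c = 2·(c−2)·(t−2)^3, MU_t = 3·(c−2)^2·(t−2)^2.
MRS = (2/3)·(t−2)/(c−2).
Tangency: set MRS = p_c/p_t = 7/19.25 = 4/11.
So (2/3)·(t − 2)/(c − 2) = 4/11, i.e. (t − 2) = (6/11)·(c − 2).
Rewrite the budget in excess-of-subsistence terms: 7·(c − 2) + 19.25·(t − 2) = 245 − 7·2 − 19.25·2 = 192.5.
Substituting, 17.5·(c − 2) = 192.5, so c − 2 = 11 and c* = 13.
Then t − 2 = (6/11)·11 = 6, so t* = 8.

c* = 13, t* = 8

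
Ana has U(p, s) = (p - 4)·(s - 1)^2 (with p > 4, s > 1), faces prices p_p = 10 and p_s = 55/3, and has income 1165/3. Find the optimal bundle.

MU_p = (s−1)^2, MU_s = 2·(p−4)·(s−1).
MRS = (1/2)·(s−1)/(p−4).
Tangency: set MRS = p_p/p_s = 10/(55/3) = 6/11.
So (1/2)·(s − 1)/(p − 4) = 6/11, i.e. (s − 1) = (12/11)·(p − 4).
Rewrite the budget in excess-of-subsistence terms: 10·(p − 4) + (55/3)·(s − 1) = 1165/3 − 10·4 − (55/3)·1 = 330.
Substituting, 30·(p − 4) = 330, so p − 4 = 11 and p* = 15.
Then s − 1 = (12/11)·11 = 12, so s* = 13.

p* = 15, s* = 13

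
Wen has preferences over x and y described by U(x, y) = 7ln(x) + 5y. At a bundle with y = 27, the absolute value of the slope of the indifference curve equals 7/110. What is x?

x = 22

MU_x = 7/x, MU_y = 5.
MRS = 7/x ÷ 5.
MRS depends only on x: 1.4/x = 7/110 ⇒ x = 1.4/(7/110) = 22.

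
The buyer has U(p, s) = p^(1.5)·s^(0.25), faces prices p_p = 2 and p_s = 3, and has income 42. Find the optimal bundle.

MU_p = 1.5·√p·s^(0.25) and MU_s = 0.25·p^(1.5)·s^(-0.75).
MRS = MU_p/MU_s = (6)·s/p.
Tangency: set MRS = p_p/p_s = 2/3.
So (6)·s/p = 2/3, i.e. s = (1/9)·p.
Substitute into the budget 2·p + 3·s = 42: (7/3)·p = 42, so p* = 18.
Then s* = (1/9)·18 = 2.

p* = 18, s* = 2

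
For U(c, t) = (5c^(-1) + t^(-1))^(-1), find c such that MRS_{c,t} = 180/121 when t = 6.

For CES with ρ = -1, MRS = (5/1)·(t/c)^2.
Setting (5/1)·(6/c)^2 = 180/121 gives (6/c)^2 = 36/121, so 6/c = 6/11 and c = 11.

c = 11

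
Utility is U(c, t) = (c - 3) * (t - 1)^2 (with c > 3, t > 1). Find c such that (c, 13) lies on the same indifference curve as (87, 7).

c = 24

U(87, 7) = 3024.
Set U(c, 13) = 3024 and solve.
With t = 13: (13 − 1)^2 = 144, so (c − 3) = 3024/144 = 21.
So c = 3 + 21 = 24.
Check: U(24, 13) = 3024.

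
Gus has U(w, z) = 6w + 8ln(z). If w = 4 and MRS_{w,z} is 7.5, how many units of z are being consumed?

z = 10

MU_w = 6, MU_z = 8/z.
MRS = 6 ÷ (8/z).
MRS depends only on z: 0.75·z = 7.5 ⇒ z = 7.5/0.75 = 10.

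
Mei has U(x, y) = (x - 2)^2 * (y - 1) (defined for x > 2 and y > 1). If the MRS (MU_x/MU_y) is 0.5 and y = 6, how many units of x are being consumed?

MU_x = 2·(x−2)·(y−1), MU_y = (x−2)^2.
MRS = (2/1)·(y−1)/(x−2).
Substitute y = 6: MRS = 10/(x − 2). Setting this equal to 0.5 gives x − 2 = 10/0.5 = 20, so x = 22.

x = 22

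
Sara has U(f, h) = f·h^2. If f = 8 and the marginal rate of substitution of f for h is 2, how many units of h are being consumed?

h = 32

MU_f = h^2 and MU_h = 2·f·h.
MRS = MU_f/MU_h = (1/2)·h/f.
Substitute f = 8: MRS = h/16. Setting h/16 = 2 gives h = 2·16 = 32.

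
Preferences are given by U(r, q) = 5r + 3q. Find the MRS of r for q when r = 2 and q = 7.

MRS = 5/3

MU_r = 5, MU_q = 3, so MRS = 5/3 at every bundle.
At (2, 7): MRS = 5/3.
So at (2, 7) the consumer would give up 5/3 units of q for one more unit of r.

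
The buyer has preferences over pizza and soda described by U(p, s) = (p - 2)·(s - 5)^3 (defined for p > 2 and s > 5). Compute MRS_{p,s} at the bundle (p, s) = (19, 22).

MRS = 1/3

MU_p = (s−5)^3, MU_s = 3·(p−2)·(s−5)^2.
MRS = (1/3)·(s−5)/(p−2).
At (19, 22): MRS = 1/3.
So at (19, 22) the consumer would give up 1/3 units of s for one more unit of p.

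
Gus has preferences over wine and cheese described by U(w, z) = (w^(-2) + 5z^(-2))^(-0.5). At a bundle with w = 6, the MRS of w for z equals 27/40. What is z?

z = 9

For CES with ρ = -2, MRS = (1/5)·(z/w)^3.
Setting (1/5)·(z/6)^3 = 27/40 gives (z/6)^3 = 3.375, so z/6 = 1.5 and z = 9.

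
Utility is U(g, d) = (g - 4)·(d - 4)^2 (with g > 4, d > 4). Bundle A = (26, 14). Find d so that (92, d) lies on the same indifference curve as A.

d = 9

U(26, 14) = 2200.
Set U(92, d) = 2200 and solve.
With g = 92: (92 − 4) = 88, so (d − 4)^2 = 2200/88 = 25.
Taking the square root (with d > 4): d − 4 = 5, so d = 9.
Check: U(92, 9) = 2200.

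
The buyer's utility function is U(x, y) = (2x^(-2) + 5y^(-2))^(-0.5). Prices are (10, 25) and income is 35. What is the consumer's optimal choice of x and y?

For CES with ρ = -2, MRS = (2/5)·(y/x)^3.
Tangency: set MRS = p_x/p_y = 10/25 = 0.4.
So (y/x)^3 = 1; taking the cube root, y/x = 1, i.e. y = x.
Substitute into the budget 10·x + 25·y = 35: 35·x = 35, so x* = 1 and y* = 1.

x* = 1, y* = 1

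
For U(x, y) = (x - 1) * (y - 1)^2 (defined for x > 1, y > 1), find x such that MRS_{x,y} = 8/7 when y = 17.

x = 8

MU_x = (y−1)^2, MU_y = 2·(x−1)·(y−1).
MRS = (1/2)·(y−1)/(x−1).
Substitute y = 17: MRS = 8/(x − 1). Setting this equal to 8/7 gives x − 1 = 8/(8/7) = 7, so x = 8.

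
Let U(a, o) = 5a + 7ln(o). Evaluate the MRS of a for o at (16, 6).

MU_a = 5, MU_o = 7/o.
MRS = 5 ÷ (7/o).
At (16, 6): MRS = 30/7.
The indifference curve has slope −30/7 at this bundle.

MRS = 30/7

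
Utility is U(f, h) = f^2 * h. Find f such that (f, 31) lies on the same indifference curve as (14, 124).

f = 28

U(14, 124) = 24304.
Set U(f, 31) = 24304 and solve.
With h = 31: f^2 = 24304/31 = 784; taking the square root, f = 28.
Check: U(28, 31) = 24304.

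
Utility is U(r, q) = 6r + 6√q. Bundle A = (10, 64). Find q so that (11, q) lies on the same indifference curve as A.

q = 49

U(10, 64) = 108.
Set U(11, q) = 108 and solve.
With r = 11: 6√q = 108 − 6·11 = 42, so √q = 7 and q = 49.
Check: U(11, 49) = 108.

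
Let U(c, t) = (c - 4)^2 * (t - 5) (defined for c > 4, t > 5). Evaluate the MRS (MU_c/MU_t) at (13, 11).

MU_c = 2·(c−4)·(t−5), MU_t = (c−4)^2.
MRS = (2/1)·(t−5)/(c−4).
At (13, 11): MRS = 4/3.
So at (13, 11) the consumer would give up 4/3 units of t for one more unit of c.

MRS = 4/3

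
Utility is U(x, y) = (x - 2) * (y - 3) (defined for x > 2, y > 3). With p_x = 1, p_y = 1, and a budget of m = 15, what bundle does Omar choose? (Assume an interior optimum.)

x* = 7, y* = 8

MU_x = (y−3), MU_y = (x−2).
MRS = (y−3)/(x−2).
Tangency: set MRS = p_x/p_y = 1/1 = 1.
So (y − 3)/(x − 2) = 1, i.e. (y − 3) = (x − 2).
Rewrite the budget in excess-of-subsistence terms: 1·(x − 2) + 1·(y − 3) = 15 − 1·2 − 1·3 = 10.
Substituting, 2·(x − 2) = 10, so x − 2 = 5 and x* = 7.
Then y − 3 = 5, so y* = 8.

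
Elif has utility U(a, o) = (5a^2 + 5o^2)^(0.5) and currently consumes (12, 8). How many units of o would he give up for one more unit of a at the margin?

For CES with ρ = 2, MRS = (o/a)^(-1).
At (12, 8): MRS = 1.5.
So at (12, 8) the consumer would give up 1.5 units of o for one more unit of a.

MRS = 1.5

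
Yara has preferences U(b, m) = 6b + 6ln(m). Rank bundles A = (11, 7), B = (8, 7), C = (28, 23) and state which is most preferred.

Bundle C

Evaluate utility at each bundle:
U(A) = 77.675.
U(B) = 59.675.
U(C) = 186.813.
Highest utility is C, so C ≻ A ≻ B.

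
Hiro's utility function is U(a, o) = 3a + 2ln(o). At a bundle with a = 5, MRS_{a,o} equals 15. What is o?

o = 10

MU_a = 3, MU_o = 2/o.
MRS = 3 ÷ (2/o).
MRS depends only on o: 1.5·o = 15 ⇒ o = 15/1.5 = 10.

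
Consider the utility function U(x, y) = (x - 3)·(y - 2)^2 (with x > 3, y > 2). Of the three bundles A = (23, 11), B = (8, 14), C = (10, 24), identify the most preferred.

Evaluate utility at each bundle:
U(A) = 1620.
U(B) = 720.
U(C) = 3388.
Highest utility is C, so C ≻ A ≻ B.

Bundle C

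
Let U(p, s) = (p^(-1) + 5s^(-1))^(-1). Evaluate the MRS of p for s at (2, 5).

MRS = 1.25

For CES with ρ = -1, MRS = (1/5)·(s/p)^2.
At (2, 5): MRS = 1.25.
The indifference curve has slope −1.25 at this bundle.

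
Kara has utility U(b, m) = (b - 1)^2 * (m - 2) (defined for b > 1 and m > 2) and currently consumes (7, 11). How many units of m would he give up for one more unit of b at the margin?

MRS = 3

MU_b = 2·(b−1)·(m−2), MU_m = (b−1)^2.
MRS = (2/1)·(m−2)/(b−1).
At (7, 11): MRS = 3.
That is, one extra unit of b is worth 3 units of m at the margin.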